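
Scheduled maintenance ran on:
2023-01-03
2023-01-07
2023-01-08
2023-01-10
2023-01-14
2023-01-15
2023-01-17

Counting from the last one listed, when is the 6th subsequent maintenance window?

2023-01-31

Every event lands on a Tuesday or Saturday or Sunday (gaps cycle 4, 1, 2, 4, 1, 2).
So the schedule is: every Tuesday, Saturday and Sunday.
The following Saturday is 2023-01-21.
Next Sunday: 2023-01-22.
Next Tuesday: 2023-01-24.
Next Saturday: 2023-01-28.
The following Sunday is 2023-01-29.
Next Tuesday: 2023-01-31.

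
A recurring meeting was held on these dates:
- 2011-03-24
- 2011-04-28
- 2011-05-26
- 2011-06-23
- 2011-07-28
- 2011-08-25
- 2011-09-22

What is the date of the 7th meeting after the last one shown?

All dates are Thursdays, 35, 28, 28, 35, 28, 28 days apart.
Specifically, the 4th Thursday of each month.
4th Thursday of October 2011: 2011-10-27.
November 2011 — 4th Thursday is 2011-11-24.
4th Thursday of December 2011: 2011-12-22.
4th Thursday of January 2012: 2012-01-26.
4th Thursday of February 2012: 2012-02-23.
March 2012 — 4th Thursday is 2012-03-22.
4th Thursday of April 2012: 2012-04-26.

2012-04-26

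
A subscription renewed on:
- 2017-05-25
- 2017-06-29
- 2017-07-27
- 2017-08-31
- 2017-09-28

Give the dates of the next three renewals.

These are Thursdays with 35, 28, 35, 28-day gaps.
Each is the final Thursday of its month — 2017-06-29 is past the 28th, so '4th Thursday' doesn't fit.
Last Thursday of October 2017: 2017-10-26.
November 2017 ends with Thursday 2017-11-30.
Last Thursday of December 2017: 2017-12-28.

2017-10-26, 2017-11-30, 2017-12-28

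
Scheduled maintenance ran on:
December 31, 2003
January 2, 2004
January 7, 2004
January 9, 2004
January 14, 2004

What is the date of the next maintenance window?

Gaps: 2, 5, 2, 5 days — not constant, but cyclic with period 2.
The events fall on every Wednesday and Friday.
Next Friday: January 16, 2004.

January 16, 2004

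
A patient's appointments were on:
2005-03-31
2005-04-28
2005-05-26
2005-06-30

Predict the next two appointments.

2005-07-28, 2005-08-25

All Thursdays; the gaps (28, 28, 35) vary with month length.
This is the last Thursday of each month.
Last Thursday of July 2005: 2005-07-28.
Last Thursday of August 2005: 2005-08-25.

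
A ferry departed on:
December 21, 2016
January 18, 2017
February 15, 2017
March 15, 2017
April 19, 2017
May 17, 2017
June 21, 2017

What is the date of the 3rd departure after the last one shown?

September 20, 2017

All dates are Wednesdays, 28, 28, 28, 35, 28, 35 days apart.
Specifically, the 3rd Wednesday of each month.
July 2017 — 3rd Wednesday is July 19, 2017.
3rd Wednesday of August 2017: August 16, 2017.
3rd Wednesday of September 2017: September 20, 2017.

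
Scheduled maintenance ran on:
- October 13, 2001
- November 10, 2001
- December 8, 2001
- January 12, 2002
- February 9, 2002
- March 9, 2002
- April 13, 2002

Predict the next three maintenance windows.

These are Saturdays at 28- or 35-day spacing (28, 28, 35, 28, 28, 35).
The pattern: 2nd Saturday of the month.
2nd Saturday of May 2002: May 11, 2002.
June 2002 — 2nd Saturday is June 8, 2002.
2nd Saturday of July 2002: July 13, 2002.

May 11, 2002; June 8, 2002; July 13, 2002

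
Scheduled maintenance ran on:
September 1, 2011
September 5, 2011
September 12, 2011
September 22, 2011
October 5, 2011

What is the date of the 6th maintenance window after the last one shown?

Intervals are 4, 7, 10, 13 days — an arithmetic progression with common difference 3.
Next gap: 16 days. October 5, 2011 + 16 days = October 21, 2011.
Next gap: 19 days. October 21, 2011 + 19 days = November 9, 2011.
Next gap: 22 days. November 9, 2011 + 22 days = December 1, 2011.
Next gap: 25 days. December 1, 2011 + 25 days = December 26, 2011.
Next gap: 28 days. December 26, 2011 + 28 days = January 23, 2012.
Next gap: 31 days. January 23, 2012 + 31 days = February 23, 2012.

February 23, 2012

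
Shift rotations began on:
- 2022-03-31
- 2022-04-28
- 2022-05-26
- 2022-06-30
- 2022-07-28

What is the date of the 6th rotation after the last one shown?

2023-01-26

These are Thursdays with 28, 28, 35, 28-day gaps.
Each is the final Thursday of its month — 2022-03-31 is past the 28th, so '4th Thursday' doesn't fit.
August 2022 ends with Thursday 2022-08-25.
Last Thursday of September 2022: 2022-09-29.
Last Thursday of October 2022: 2022-10-27.
November 2022 ends with Thursday 2022-11-24.
Last Thursday of December 2022: 2022-12-29.
Last Thursday of January 2023: 2023-01-26.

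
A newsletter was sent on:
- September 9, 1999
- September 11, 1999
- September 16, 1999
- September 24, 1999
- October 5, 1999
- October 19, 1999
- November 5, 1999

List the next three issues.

November 25, 1999; December 18, 1999; January 13, 2000

The spacing grows by 3 each time: 2, 5, 8, 11, 14, 17 days.
Next gap: 20 days. November 5, 1999 + 20 days = November 25, 1999.
Next gap: 23 days. November 25, 1999 + 23 days = December 18, 1999.
Next gap: 26 days. December 18, 1999 + 26 days = January 13, 2000.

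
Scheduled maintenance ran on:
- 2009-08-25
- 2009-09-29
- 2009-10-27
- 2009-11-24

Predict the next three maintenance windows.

Every date is a Tuesday; gaps 35, 28, 28 days.
Each is the last Tuesday of its month (at least one falls on the 29th or later, ruling out '4th Tuesday').
Last Tuesday of December 2009: 2009-12-29.
January 2010 ends with Tuesday 2010-01-26.
February 2010 ends with Tuesday 2010-02-23.

2009-12-29, 2010-01-26, 2010-02-23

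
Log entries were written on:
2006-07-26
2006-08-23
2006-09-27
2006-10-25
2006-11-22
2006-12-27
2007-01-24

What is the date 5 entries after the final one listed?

2007-06-27

These are Wednesdays at 28- or 35-day spacing (28, 35, 28, 28, 35, 28).
The pattern: 4th Wednesday of the month.
February 2007 — 4th Wednesday is 2007-02-28.
March 2007 — 4th Wednesday is 2007-03-28.
4th Wednesday of April 2007: 2007-04-25.
4th Wednesday of May 2007: 2007-05-23.
June 2007 — 4th Wednesday is 2007-06-27.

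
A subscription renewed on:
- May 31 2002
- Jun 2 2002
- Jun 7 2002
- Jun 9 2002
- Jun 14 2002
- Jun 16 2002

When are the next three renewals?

Every event lands on a Friday or Sunday (gaps cycle 2, 5, 2, 5, 2).
So the schedule is: every Friday and Sunday.
The following Friday is Jun 21 2002.
Next Sunday: Jun 23 2002.
Next Friday: Jun 28 2002.

Jun 21 2002, Jun 23 2002, Jun 28 2002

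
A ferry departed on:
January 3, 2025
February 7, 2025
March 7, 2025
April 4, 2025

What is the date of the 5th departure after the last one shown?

Gaps: 35, 28, 28 days — a mix of 28 and 35. Every date is a Friday.
Each is the 1st Friday of its month.
1st Friday of May 2025: May 2, 2025.
1st Friday of June 2025: June 6, 2025.
1st Friday of July 2025: July 4, 2025.
1st Friday of August 2025: August 1, 2025.
1st Friday of September 2025: September 5, 2025.

September 5, 2025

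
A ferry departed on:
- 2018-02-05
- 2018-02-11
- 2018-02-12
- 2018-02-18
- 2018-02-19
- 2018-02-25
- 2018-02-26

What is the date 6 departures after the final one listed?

The gap pattern 6, 1, 6, 1, 6, 1 repeats every 2 events.
These are the Mondays and Sundays of each week.
Next Sunday: 2018-03-04.
The following Monday is 2018-03-05.
The following Sunday is 2018-03-11.
Next Monday: 2018-03-12.
Next Sunday: 2018-03-18.
The following Monday is 2018-03-19.

2018-03-19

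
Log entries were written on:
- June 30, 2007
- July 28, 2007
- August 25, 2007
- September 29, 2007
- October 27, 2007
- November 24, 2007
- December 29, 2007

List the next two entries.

January 26, 2008; February 23, 2008

These are Saturdays with 28, 28, 35, 28, 28, 35-day gaps.
Each is the final Saturday of its month — June 30, 2007 is past the 28th, so '4th Saturday' doesn't fit.
January 2008 ends with Saturday January 26, 2008.
February 2008 ends with Saturday February 23, 2008.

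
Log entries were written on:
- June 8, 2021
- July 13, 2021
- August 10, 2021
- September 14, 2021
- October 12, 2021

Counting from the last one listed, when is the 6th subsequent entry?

These are Tuesdays at 28- or 35-day spacing (35, 28, 35, 28).
The pattern: 2nd Tuesday of the month.
2nd Tuesday of November 2021: November 9, 2021.
2nd Tuesday of December 2021: December 14, 2021.
2nd Tuesday of January 2022: January 11, 2022.
February 2022 — 2nd Tuesday is February 8, 2022.
March 2022 — 2nd Tuesday is March 8, 2022.
2nd Tuesday of April 2022: April 12, 2022.

April 12, 2022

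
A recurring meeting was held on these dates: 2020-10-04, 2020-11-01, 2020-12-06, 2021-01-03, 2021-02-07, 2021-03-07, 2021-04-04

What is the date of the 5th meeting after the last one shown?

These are Sundays at 28- or 35-day spacing (28, 35, 28, 35, 28, 28).
The pattern: 1st Sunday of the month.
May 2021 — 1st Sunday is 2021-05-02.
June 2021 — 1st Sunday is 2021-06-06.
July 2021 — 1st Sunday is 2021-07-04.
1st Sunday of August 2021: 2021-08-01.
1st Sunday of September 2021: 2021-09-05.

2021-09-05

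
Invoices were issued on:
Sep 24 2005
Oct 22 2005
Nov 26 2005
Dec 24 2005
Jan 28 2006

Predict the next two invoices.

These are Saturdays at 28- or 35-day spacing (28, 35, 28, 35).
The pattern: 4th Saturday of the month.
February 2006 — 4th Saturday is Feb 25 2006.
4th Saturday of March 2006: Mar 25 2006.

Feb 25 2006, Mar 25 2006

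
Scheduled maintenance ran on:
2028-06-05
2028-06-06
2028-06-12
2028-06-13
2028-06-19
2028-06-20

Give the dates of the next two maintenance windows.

The gap pattern 1, 6, 1, 6, 1 repeats every 2 events.
These are the Mondays and Tuesdays of each week.
The following Monday is 2028-06-26.
Next Tuesday: 2028-06-27.

2028-06-26, 2028-06-27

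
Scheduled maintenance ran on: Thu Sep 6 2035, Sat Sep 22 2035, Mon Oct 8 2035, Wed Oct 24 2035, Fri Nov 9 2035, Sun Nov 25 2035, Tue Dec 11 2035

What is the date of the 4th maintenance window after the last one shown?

Wed Feb 13 2036

Gaps between consecutive events: 16, 16, 16, 16, 16, 16 days — a constant 16-day interval.
Tue Dec 11 2035 + 16 days = Thu Dec 27 2035.
Thu Dec 27 2035 + 16 days = Sat Jan 12 2036.
Sat Jan 12 2036 + 16 days = Mon Jan 28 2036.
Mon Jan 28 2036 + 16 days = Wed Feb 13 2036.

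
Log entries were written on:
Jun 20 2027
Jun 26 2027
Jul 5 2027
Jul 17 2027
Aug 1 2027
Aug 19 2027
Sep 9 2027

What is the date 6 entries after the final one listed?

Mar 16 2028

Intervals are 6, 9, 12, 15, 18, 21 days — an arithmetic progression with common difference 3.
Next gap: 24 days. Sep 9 2027 + 24 days = Oct 3 2027.
Next gap: 27 days. Oct 3 2027 + 27 days = Oct 30 2027.
Next gap: 30 days. Oct 30 2027 + 30 days = Nov 29 2027.
Next gap: 33 days. Nov 29 2027 + 33 days = Jan 1 2028.
Next gap: 36 days. Jan 1 2028 + 36 days = Feb 6 2028.
Next gap: 39 days. Feb 6 2028 + 39 days = Mar 16 2028.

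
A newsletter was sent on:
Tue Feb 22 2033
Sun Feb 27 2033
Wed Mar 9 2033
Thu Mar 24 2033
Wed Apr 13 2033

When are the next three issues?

Intervals are 5, 10, 15, 20 days — an arithmetic progression with common difference 5.
Next gap: 25 days. Wed Apr 13 2033 + 25 days = Sun May 8 2033.
Next gap: 30 days. Sun May 8 2033 + 30 days = Tue Jun 7 2033.
Next gap: 35 days. Tue Jun 7 2033 + 35 days = Tue Jul 12 2033.

Sun May 8 2033, Tue Jun 7 2033, Tue Jul 12 2033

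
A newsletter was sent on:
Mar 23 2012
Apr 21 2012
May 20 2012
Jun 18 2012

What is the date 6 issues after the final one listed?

Dec 9 2012

Gaps between consecutive events: 29, 29, 29 days — a constant 29-day interval.
Jun 18 2012 + 29 days = Jul 17 2012.
Jul 17 2012 + 29 days = Aug 15 2012.
Aug 15 2012 + 29 days = Sep 13 2012.
Sep 13 2012 + 29 days = Oct 12 2012.
Oct 12 2012 + 29 days = Nov 10 2012.
Nov 10 2012 + 29 days = Dec 9 2012.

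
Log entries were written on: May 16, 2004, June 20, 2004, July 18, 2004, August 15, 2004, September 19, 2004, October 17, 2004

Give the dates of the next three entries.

Gaps: 35, 28, 28, 35, 28 days — a mix of 28 and 35. Every date is a Sunday.
Each is the 3rd Sunday of its month.
3rd Sunday of November 2004: November 21, 2004.
3rd Sunday of December 2004: December 19, 2004.
January 2005 — 3rd Sunday is January 16, 2005.

November 21, 2004; December 19, 2004; January 16, 2005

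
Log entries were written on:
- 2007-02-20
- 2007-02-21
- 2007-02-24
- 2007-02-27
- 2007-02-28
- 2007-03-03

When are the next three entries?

The gap pattern 1, 3, 3, 1, 3 repeats every 3 events.
These are the Tuesdays, Wednesdays and Saturdays of each week.
Next Tuesday: 2007-03-06.
Next Wednesday: 2007-03-07.
The following Saturday is 2007-03-10.

2007-03-06, 2007-03-07, 2007-03-10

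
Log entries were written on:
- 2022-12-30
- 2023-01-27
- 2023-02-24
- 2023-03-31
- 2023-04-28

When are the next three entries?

These are Fridays with 28, 28, 35, 28-day gaps.
Each is the final Friday of its month — 2022-12-30 is past the 28th, so '4th Friday' doesn't fit.
Last Friday of May 2023: 2023-05-26.
June 2023 ends with Friday 2023-06-30.
July 2023 ends with Friday 2023-07-28.

2023-05-26, 2023-06-30, 2023-07-28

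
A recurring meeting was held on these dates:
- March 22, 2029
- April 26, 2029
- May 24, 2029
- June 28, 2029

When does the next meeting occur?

Gaps: 35, 28, 35 days — a mix of 28 and 35. Every date is a Thursday.
Each is the 4th Thursday of its month.
4th Thursday of July 2029: July 26, 2029.

July 26, 2029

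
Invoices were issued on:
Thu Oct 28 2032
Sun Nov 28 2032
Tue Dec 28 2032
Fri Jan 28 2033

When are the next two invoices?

Mon Feb 28 2033, Mon Mar 28 2033

The day-of-month is always 28 (31, 30, 31 days between events).
So this recurs on the 28th of each month.
Next: February 2033 → Mon Feb 28 2033.
Next: March 2033 → Mon Mar 28 2033.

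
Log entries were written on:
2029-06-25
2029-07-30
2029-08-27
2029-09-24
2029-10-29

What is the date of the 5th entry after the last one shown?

2030-03-25

All Mondays; the gaps (35, 28, 28, 35) vary with month length.
This is the last Monday of each month.
Last Monday of November 2029: 2029-11-26.
Last Monday of December 2029: 2029-12-31.
January 2030 ends with Monday 2030-01-28.
February 2030 ends with Monday 2030-02-25.
Last Monday of March 2030: 2030-03-25.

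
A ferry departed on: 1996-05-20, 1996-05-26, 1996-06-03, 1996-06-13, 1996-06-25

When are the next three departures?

The spacing grows by 2 each time: 6, 8, 10, 12 days.
Next gap: 14 days. 1996-06-25 + 14 days = 1996-07-09.
Next gap: 16 days. 1996-07-09 + 16 days = 1996-07-25.
Next gap: 18 days. 1996-07-25 + 18 days = 1996-08-12.

1996-07-09, 1996-07-25, 1996-08-12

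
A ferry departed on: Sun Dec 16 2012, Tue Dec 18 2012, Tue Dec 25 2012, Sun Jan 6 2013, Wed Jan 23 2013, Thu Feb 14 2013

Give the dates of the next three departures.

Intervals are 2, 7, 12, 17, 22 days — an arithmetic progression with common difference 5.
Next gap: 27 days. Thu Feb 14 2013 + 27 days = Wed Mar 13 2013.
Next gap: 32 days. Wed Mar 13 2013 + 32 days = Sun Apr 14 2013.
Next gap: 37 days. Sun Apr 14 2013 + 37 days = Tue May 21 2013.

Wed Mar 13 2013, Sun Apr 14 2013, Tue May 21 2013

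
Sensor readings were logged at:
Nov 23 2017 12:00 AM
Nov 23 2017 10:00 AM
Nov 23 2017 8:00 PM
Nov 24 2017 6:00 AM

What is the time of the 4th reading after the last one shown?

Nov 25 2017 10:00 PM

The interval is a steady 10 hours (10, 10, 10).
Nov 24 2017 6:00 AM + 10 h = Nov 24 2017 4:00 PM.
Nov 24 2017 4:00 PM + 10 h = Nov 25 2017 2:00 AM.
Nov 25 2017 2:00 AM + 10 h = Nov 25 2017 12:00 PM.
Nov 25 2017 12:00 PM + 10 h = Nov 25 2017 10:00 PM.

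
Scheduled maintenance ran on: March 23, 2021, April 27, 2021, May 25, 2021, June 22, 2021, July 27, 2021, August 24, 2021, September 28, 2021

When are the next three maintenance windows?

These are Tuesdays at 28- or 35-day spacing (35, 28, 28, 35, 28, 35).
The pattern: 4th Tuesday of the month.
October 2021 — 4th Tuesday is October 26, 2021.
4th Tuesday of November 2021: November 23, 2021.
December 2021 — 4th Tuesday is December 28, 2021.

October 26, 2021; November 23, 2021; December 28, 2021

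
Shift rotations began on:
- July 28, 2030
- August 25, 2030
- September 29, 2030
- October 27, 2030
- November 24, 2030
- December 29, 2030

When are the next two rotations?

January 26, 2031; February 23, 2031

Every date is a Sunday; gaps 28, 35, 28, 28, 35 days.
Each is the last Sunday of its month (at least one falls on the 29th or later, ruling out '4th Sunday').
Last Sunday of January 2031: January 26, 2031.
Last Sunday of February 2031: February 23, 2031.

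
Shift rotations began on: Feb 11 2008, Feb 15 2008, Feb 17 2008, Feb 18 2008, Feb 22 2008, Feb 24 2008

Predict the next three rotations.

Gaps: 4, 2, 1, 4, 2 days — not constant, but cyclic with period 3.
The events fall on every Monday, Friday and Sunday.
Next Monday: Feb 25 2008.
The following Friday is Feb 29 2008.
Next Sunday: Mar 2 2008.

Feb 25 2008, Feb 29 2008, Mar 2 2008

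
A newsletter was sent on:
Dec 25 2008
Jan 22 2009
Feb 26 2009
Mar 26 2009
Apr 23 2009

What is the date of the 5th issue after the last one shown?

These are Thursdays at 28- or 35-day spacing (28, 35, 28, 28).
The pattern: 4th Thursday of the month.
May 2009 — 4th Thursday is May 28 2009.
June 2009 — 4th Thursday is Jun 25 2009.
4th Thursday of July 2009: Jul 23 2009.
August 2009 — 4th Thursday is Aug 27 2009.
September 2009 — 4th Thursday is Sep 24 2009.

Sep 24 2009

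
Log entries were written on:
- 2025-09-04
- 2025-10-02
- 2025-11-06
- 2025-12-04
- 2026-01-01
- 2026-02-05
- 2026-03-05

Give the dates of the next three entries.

Gaps: 28, 35, 28, 28, 35, 28 days — a mix of 28 and 35. Every date is a Thursday.
Each is the 1st Thursday of its month.
1st Thursday of April 2026: 2026-04-02.
1st Thursday of May 2026: 2026-05-07.
1st Thursday of June 2026: 2026-06-04.

2026-04-02, 2026-05-07, 2026-06-04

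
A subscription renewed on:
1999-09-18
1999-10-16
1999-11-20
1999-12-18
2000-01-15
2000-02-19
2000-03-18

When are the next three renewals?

These are Saturdays at 28- or 35-day spacing (28, 35, 28, 28, 35, 28).
The pattern: 3rd Saturday of the month.
April 2000 — 3rd Saturday is 2000-04-15.
3rd Saturday of May 2000: 2000-05-20.
June 2000 — 3rd Saturday is 2000-06-17.

2000-04-15, 2000-05-20, 2000-06-17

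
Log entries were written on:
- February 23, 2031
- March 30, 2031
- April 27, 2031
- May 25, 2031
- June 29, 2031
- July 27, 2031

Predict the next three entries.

All Sundays; the gaps (35, 28, 28, 35, 28) vary with month length.
This is the last Sunday of each month.
Last Sunday of August 2031: August 31, 2031.
Last Sunday of September 2031: September 28, 2031.
October 2031 ends with Sunday October 26, 2031.

August 31, 2031; September 28, 2031; October 26, 2031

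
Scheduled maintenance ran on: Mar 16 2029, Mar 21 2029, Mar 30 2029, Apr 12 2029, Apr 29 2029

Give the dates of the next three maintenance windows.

May 20 2029, Jun 14 2029, Jul 13 2029

The spacing grows by 4 each time: 5, 9, 13, 17 days.
Next gap: 21 days. Apr 29 2029 + 21 days = May 20 2029.
Next gap: 25 days. May 20 2029 + 25 days = Jun 14 2029.
Next gap: 29 days. Jun 14 2029 + 29 days = Jul 13 2029.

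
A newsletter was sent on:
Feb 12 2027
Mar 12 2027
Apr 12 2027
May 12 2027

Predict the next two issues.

Jun 12 2027, Jul 12 2027

Gaps: 28, 31, 30 days — not constant. Every event is on the 12th of the month.
Pattern: the 12th of each month.
Next: June 2027 → Jun 12 2027.
July 2027: Jul 12 2027.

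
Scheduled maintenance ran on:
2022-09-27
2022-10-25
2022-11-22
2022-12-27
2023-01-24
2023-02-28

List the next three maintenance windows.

Gaps: 28, 28, 35, 28, 35 days — a mix of 28 and 35. Every date is a Tuesday.
Each is the 4th Tuesday of its month.
4th Tuesday of March 2023: 2023-03-28.
4th Tuesday of April 2023: 2023-04-25.
May 2023 — 4th Tuesday is 2023-05-23.

2023-03-28, 2023-04-25, 2023-05-23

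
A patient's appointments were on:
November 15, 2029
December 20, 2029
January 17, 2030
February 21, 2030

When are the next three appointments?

These are Thursdays at 28- or 35-day spacing (35, 28, 35).
The pattern: 3rd Thursday of the month.
March 2030 — 3rd Thursday is March 21, 2030.
April 2030 — 3rd Thursday is April 18, 2030.
May 2030 — 3rd Thursday is May 16, 2030.

March 21, 2030; April 18, 2030; May 16, 2030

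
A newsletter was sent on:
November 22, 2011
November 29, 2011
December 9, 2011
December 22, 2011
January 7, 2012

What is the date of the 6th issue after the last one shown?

June 14, 2012

The spacing grows by 3 each time: 7, 10, 13, 16 days.
Next gap: 19 days. January 7, 2012 + 19 days = January 26, 2012.
Next gap: 22 days. January 26, 2012 + 22 days = February 17, 2012.
Next gap: 25 days. February 17, 2012 + 25 days = March 13, 2012.
Next gap: 28 days. March 13, 2012 + 28 days = April 10, 2012.
Next gap: 31 days. April 10, 2012 + 31 days = May 11, 2012.
Next gap: 34 days. May 11, 2012 + 34 days = June 14, 2012.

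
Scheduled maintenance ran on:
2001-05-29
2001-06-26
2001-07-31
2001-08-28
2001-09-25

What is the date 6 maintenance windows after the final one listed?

These are Tuesdays with 28, 35, 28, 28-day gaps.
Each is the final Tuesday of its month — 2001-05-29 is past the 28th, so '4th Tuesday' doesn't fit.
Last Tuesday of October 2001: 2001-10-30.
November 2001 ends with Tuesday 2001-11-27.
December 2001 ends with Tuesday 2001-12-25.
Last Tuesday of January 2002: 2002-01-29.
February 2002 ends with Tuesday 2002-02-26.
Last Tuesday of March 2002: 2002-03-26.

2002-03-26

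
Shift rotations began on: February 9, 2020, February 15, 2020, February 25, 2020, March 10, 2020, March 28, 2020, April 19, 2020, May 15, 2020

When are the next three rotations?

Gaps: 6, 10, 14, 18, 22, 26 days — each gap is 4 larger than the previous one.
Next gap: 30 days. May 15, 2020 + 30 days = June 14, 2020.
Next gap: 34 days. June 14, 2020 + 34 days = July 18, 2020.
Next gap: 38 days. July 18, 2020 + 38 days = August 25, 2020.

June 14, 2020; July 18, 2020; August 25, 2020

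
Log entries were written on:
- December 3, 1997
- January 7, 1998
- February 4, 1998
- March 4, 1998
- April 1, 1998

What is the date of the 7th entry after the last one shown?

November 4, 1998

Gaps: 35, 28, 28, 28 days — a mix of 28 and 35. Every date is a Wednesday.
Each is the 1st Wednesday of its month.
May 1998 — 1st Wednesday is May 6, 1998.
1st Wednesday of June 1998: June 3, 1998.
July 1998 — 1st Wednesday is July 1, 1998.
August 1998 — 1st Wednesday is August 5, 1998.
1st Wednesday of September 1998: September 2, 1998.
October 1998 — 1st Wednesday is October 7, 1998.
1st Wednesday of November 1998: November 4, 1998.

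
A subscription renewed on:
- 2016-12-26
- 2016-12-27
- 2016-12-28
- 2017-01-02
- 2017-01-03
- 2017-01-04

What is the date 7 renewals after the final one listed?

2017-01-23

Gaps: 1, 1, 5, 1, 1 days — not constant, but cyclic with period 3.
The events fall on every Monday, Tuesday and Wednesday.
The following Monday is 2017-01-09.
Next Tuesday: 2017-01-10.
The following Wednesday is 2017-01-11.
The following Monday is 2017-01-16.
Next Tuesday: 2017-01-17.
The following Wednesday is 2017-01-18.
Next Monday: 2017-01-23.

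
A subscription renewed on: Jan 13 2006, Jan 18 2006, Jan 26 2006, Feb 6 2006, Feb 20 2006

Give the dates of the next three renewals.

Intervals are 5, 8, 11, 14 days — an arithmetic progression with common difference 3.
Next gap: 17 days. Feb 20 2006 + 17 days = Mar 9 2006.
Next gap: 20 days. Mar 9 2006 + 20 days = Mar 29 2006.
Next gap: 23 days. Mar 29 2006 + 23 days = Apr 21 2006.

Mar 9 2006, Mar 29 2006, Apr 21 2006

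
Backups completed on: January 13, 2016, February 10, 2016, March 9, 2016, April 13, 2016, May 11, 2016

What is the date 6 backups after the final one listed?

These are Wednesdays at 28- or 35-day spacing (28, 28, 35, 28).
The pattern: 2nd Wednesday of the month.
June 2016 — 2nd Wednesday is June 8, 2016.
2nd Wednesday of July 2016: July 13, 2016.
2nd Wednesday of August 2016: August 10, 2016.
September 2016 — 2nd Wednesday is September 14, 2016.
2nd Wednesday of October 2016: October 12, 2016.
2nd Wednesday of November 2016: November 9, 2016.

November 9, 2016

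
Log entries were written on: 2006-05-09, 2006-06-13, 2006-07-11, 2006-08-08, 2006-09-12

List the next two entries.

These are Tuesdays at 28- or 35-day spacing (35, 28, 28, 35).
The pattern: 2nd Tuesday of the month.
October 2006 — 2nd Tuesday is 2006-10-10.
November 2006 — 2nd Tuesday is 2006-11-14.

2006-10-10, 2006-11-14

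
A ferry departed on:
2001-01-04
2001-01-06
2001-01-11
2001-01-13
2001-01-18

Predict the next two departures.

2001-01-20, 2001-01-25

Gaps: 2, 5, 2, 5 days — not constant, but cyclic with period 2.
The events fall on every Thursday and Saturday.
The following Saturday is 2001-01-20.
Next Thursday: 2001-01-25.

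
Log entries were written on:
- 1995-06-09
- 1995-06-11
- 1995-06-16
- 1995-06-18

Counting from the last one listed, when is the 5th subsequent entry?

1995-07-07

Gaps: 2, 5, 2 days — not constant, but cyclic with period 2.
The events fall on every Friday and Sunday.
Next Friday: 1995-06-23.
The following Sunday is 1995-06-25.
The following Friday is 1995-06-30.
The following Sunday is 1995-07-02.
Next Friday: 1995-07-07.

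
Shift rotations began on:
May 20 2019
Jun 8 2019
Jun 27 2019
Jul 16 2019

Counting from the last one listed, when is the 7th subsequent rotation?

The spacing is 19, 19, 19 days — always 19 days.
Jul 16 2019 + 19 days = Aug 4 2019.
Aug 4 2019 + 19 days = Aug 23 2019.
Aug 23 2019 + 19 days = Sep 11 2019.
Sep 11 2019 + 19 days = Sep 30 2019.
Sep 30 2019 + 19 days = Oct 19 2019.
Oct 19 2019 + 19 days = Nov 7 2019.
Nov 7 2019 + 19 days = Nov 26 2019.

Nov 26 2019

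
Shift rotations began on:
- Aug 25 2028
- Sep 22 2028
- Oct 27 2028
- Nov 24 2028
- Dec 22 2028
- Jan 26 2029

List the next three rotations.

Feb 23 2029, Mar 23 2029, Apr 27 2029

These are Fridays at 28- or 35-day spacing (28, 35, 28, 28, 35).
The pattern: 4th Friday of the month.
4th Friday of February 2029: Feb 23 2029.
March 2029 — 4th Friday is Mar 23 2029.
April 2029 — 4th Friday is Apr 27 2029.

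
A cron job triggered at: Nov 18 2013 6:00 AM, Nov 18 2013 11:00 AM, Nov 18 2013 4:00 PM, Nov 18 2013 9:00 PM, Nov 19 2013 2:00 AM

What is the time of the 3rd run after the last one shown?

Nov 19 2013 5:00 PM

Spacing: 5, 5, 5, 5 h — constant 5 h.
Nov 19 2013 2:00 AM + 5 h = Nov 19 2013 7:00 AM.
Nov 19 2013 7:00 AM + 5 h = Nov 19 2013 12:00 PM.
Nov 19 2013 12:00 PM + 5 h = Nov 19 2013 5:00 PM.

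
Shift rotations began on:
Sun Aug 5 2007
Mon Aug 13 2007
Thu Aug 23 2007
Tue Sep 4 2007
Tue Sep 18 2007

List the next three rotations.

Thu Oct 4 2007, Mon Oct 22 2007, Sun Nov 11 2007

The spacing grows by 2 each time: 8, 10, 12, 14 days.
Next gap: 16 days. Tue Sep 18 2007 + 16 days = Thu Oct 4 2007.
Next gap: 18 days. Thu Oct 4 2007 + 18 days = Mon Oct 22 2007.
Next gap: 20 days. Mon Oct 22 2007 + 20 days = Sun Nov 11 2007.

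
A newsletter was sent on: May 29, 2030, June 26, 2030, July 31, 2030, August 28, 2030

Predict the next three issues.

Every date is a Wednesday; gaps 28, 35, 28 days.
Each is the last Wednesday of its month (at least one falls on the 29th or later, ruling out '4th Wednesday').
September 2030 ends with Wednesday September 25, 2030.
Last Wednesday of October 2030: October 30, 2030.
Last Wednesday of November 2030: November 27, 2030.

September 25, 2030; October 30, 2030; November 27, 2030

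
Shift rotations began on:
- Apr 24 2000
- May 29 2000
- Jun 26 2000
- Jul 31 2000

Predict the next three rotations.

These are Mondays with 35, 28, 35-day gaps.
Each is the final Monday of its month — May 29 2000 is past the 28th, so '4th Monday' doesn't fit.
August 2000 ends with Monday Aug 28 2000.
September 2000 ends with Monday Sep 25 2000.
Last Monday of October 2000: Oct 30 2000.

Aug 28 2000, Sep 25 2000, Oct 30 2000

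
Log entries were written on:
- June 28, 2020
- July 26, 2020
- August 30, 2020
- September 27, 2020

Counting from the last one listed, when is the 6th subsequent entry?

All Sundays; the gaps (28, 35, 28) vary with month length.
This is the last Sunday of each month.
October 2020 ends with Sunday October 25, 2020.
November 2020 ends with Sunday November 29, 2020.
Last Sunday of December 2020: December 27, 2020.
Last Sunday of January 2021: January 31, 2021.
Last Sunday of February 2021: February 28, 2021.
March 2021 ends with Sunday March 28, 2021.

March 28, 2021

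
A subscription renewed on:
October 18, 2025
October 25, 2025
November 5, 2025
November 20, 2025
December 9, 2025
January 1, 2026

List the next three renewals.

January 28, 2026; February 28, 2026; April 4, 2026

The spacing grows by 4 each time: 7, 11, 15, 19, 23 days.
Next gap: 27 days. January 1, 2026 + 27 days = January 28, 2026.
Next gap: 31 days. January 28, 2026 + 31 days = February 28, 2026.
Next gap: 35 days. February 28, 2026 + 35 days = April 4, 2026.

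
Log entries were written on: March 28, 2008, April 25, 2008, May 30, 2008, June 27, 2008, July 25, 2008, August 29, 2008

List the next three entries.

September 26, 2008; October 31, 2008; November 28, 2008

Every date is a Friday; gaps 28, 35, 28, 28, 35 days.
Each is the last Friday of its month (at least one falls on the 29th or later, ruling out '4th Friday').
September 2008 ends with Friday September 26, 2008.
October 2008 ends with Friday October 31, 2008.
November 2008 ends with Friday November 28, 2008.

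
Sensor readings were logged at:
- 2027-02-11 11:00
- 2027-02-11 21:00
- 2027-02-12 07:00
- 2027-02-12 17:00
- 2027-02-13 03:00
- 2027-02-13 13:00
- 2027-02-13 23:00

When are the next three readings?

The interval is a steady 10 hours (10, 10, 10, 10, 10, 10).
2027-02-13 23:00 + 10 h = 2027-02-14 09:00.
2027-02-14 09:00 + 10 h = 2027-02-14 19:00.
2027-02-14 19:00 + 10 h = 2027-02-15 05:00.

2027-02-14 09:00, 2027-02-14 19:00, 2027-02-15 05:00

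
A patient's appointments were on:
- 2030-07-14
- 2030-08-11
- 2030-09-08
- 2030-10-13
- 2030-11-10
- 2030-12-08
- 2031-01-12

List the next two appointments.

These are Sundays at 28- or 35-day spacing (28, 28, 35, 28, 28, 35).
The pattern: 2nd Sunday of the month.
February 2031 — 2nd Sunday is 2031-02-09.
2nd Sunday of March 2031: 2031-03-09.

2031-02-09, 2031-03-09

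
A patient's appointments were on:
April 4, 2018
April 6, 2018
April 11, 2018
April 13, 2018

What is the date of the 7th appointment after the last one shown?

Every event lands on a Wednesday or Friday (gaps cycle 2, 5, 2).
So the schedule is: every Wednesday and Friday.
The following Wednesday is April 18, 2018.
Next Friday: April 20, 2018.
Next Wednesday: April 25, 2018.
Next Friday: April 27, 2018.
Next Wednesday: May 2, 2018.
Next Friday: May 4, 2018.
Next Wednesday: May 9, 2018.

May 9, 2018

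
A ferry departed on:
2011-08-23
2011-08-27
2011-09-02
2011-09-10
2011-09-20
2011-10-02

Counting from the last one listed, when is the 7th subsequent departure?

Intervals are 4, 6, 8, 10, 12 days — an arithmetic progression with common difference 2.
Next gap: 14 days. 2011-10-02 + 14 days = 2011-10-16.
Next gap: 16 days. 2011-10-16 + 16 days = 2011-11-01.
Next gap: 18 days. 2011-11-01 + 18 days = 2011-11-19.
Next gap: 20 days. 2011-11-19 + 20 days = 2011-12-09.
Next gap: 22 days. 2011-12-09 + 22 days = 2011-12-31.
Next gap: 24 days. 2011-12-31 + 24 days = 2012-01-24.
Next gap: 26 days. 2012-01-24 + 26 days = 2012-02-19.

2012-02-19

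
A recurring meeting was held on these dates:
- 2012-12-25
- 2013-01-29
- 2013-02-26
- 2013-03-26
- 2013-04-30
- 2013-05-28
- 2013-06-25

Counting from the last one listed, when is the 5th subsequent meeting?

These are Tuesdays with 35, 28, 28, 35, 28, 28-day gaps.
Each is the final Tuesday of its month — 2013-01-29 is past the 28th, so '4th Tuesday' doesn't fit.
July 2013 ends with Tuesday 2013-07-30.
August 2013 ends with Tuesday 2013-08-27.
September 2013 ends with Tuesday 2013-09-24.
Last Tuesday of October 2013: 2013-10-29.
November 2013 ends with Tuesday 2013-11-26.

2013-11-26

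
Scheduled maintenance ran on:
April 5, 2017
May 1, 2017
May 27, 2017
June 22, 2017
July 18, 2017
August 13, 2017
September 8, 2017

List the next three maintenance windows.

The spacing is 26, 26, 26, 26, 26, 26 days — always 26 days.
September 8, 2017 + 26 days = October 4, 2017.
October 4, 2017 + 26 days = October 30, 2017.
October 30, 2017 + 26 days = November 25, 2017.

October 4, 2017; October 30, 2017; November 25, 2017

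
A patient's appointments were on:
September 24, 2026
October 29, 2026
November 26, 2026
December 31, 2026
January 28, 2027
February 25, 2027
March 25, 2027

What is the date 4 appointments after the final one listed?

Every date is a Thursday; gaps 35, 28, 35, 28, 28, 28 days.
Each is the last Thursday of its month (at least one falls on the 29th or later, ruling out '4th Thursday').
Last Thursday of April 2027: April 29, 2027.
Last Thursday of May 2027: May 27, 2027.
June 2027 ends with Thursday June 24, 2027.
July 2027 ends with Thursday July 29, 2027.

July 29, 2027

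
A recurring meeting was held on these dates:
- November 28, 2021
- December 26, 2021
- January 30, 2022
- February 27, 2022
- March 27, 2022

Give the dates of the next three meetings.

April 24, 2022; May 29, 2022; June 26, 2022

Every date is a Sunday; gaps 28, 35, 28, 28 days.
Each is the last Sunday of its month (at least one falls on the 29th or later, ruling out '4th Sunday').
April 2022 ends with Sunday April 24, 2022.
Last Sunday of May 2022: May 29, 2022.
June 2022 ends with Sunday June 26, 2022.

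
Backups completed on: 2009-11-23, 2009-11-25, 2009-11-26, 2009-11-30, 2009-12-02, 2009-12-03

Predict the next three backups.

The gap pattern 2, 1, 4, 2, 1 repeats every 3 events.
These are the Mondays, Wednesdays and Thursdays of each week.
The following Monday is 2009-12-07.
The following Wednesday is 2009-12-09.
Next Thursday: 2009-12-10.

2009-12-07, 2009-12-09, 2009-12-10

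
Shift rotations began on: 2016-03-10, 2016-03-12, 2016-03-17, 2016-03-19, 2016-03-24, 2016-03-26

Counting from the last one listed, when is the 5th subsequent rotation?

2016-04-14

Gaps: 2, 5, 2, 5, 2 days — not constant, but cyclic with period 2.
The events fall on every Thursday and Saturday.
The following Thursday is 2016-03-31.
The following Saturday is 2016-04-02.
The following Thursday is 2016-04-07.
Next Saturday: 2016-04-09.
The following Thursday is 2016-04-14.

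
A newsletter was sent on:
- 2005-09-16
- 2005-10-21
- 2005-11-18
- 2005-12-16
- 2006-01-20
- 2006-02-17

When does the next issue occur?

All dates are Fridays, 35, 28, 28, 35, 28 days apart.
Specifically, the 3rd Friday of each month.
3rd Friday of March 2006: 2006-03-17.

2006-03-17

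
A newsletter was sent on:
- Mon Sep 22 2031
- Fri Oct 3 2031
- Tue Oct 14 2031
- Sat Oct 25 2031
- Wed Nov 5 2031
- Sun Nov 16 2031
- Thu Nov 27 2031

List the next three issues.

Every event comes 11 days after the last (11, 11, 11, 11, 11, 11).
Thu Nov 27 2031 + 11 days = Mon Dec 8 2031.
Mon Dec 8 2031 + 11 days = Fri Dec 19 2031.
Fri Dec 19 2031 + 11 days = Tue Dec 30 2031.

Mon Dec 8 2031, Fri Dec 19 2031, Tue Dec 30 2031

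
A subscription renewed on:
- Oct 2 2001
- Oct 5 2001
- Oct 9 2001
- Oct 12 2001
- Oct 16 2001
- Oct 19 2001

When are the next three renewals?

Every event lands on a Tuesday or Friday (gaps cycle 3, 4, 3, 4, 3).
So the schedule is: every Tuesday and Friday.
Next Tuesday: Oct 23 2001.
The following Friday is Oct 26 2001.
Next Tuesday: Oct 30 2001.

Oct 23 2001, Oct 26 2001, Oct 30 2001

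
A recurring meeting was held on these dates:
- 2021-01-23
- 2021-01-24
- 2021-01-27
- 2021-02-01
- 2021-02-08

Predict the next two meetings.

2021-02-17, 2021-02-28

Gaps: 1, 3, 5, 7 days — each gap is 2 larger than the previous one.
Next gap: 9 days. 2021-02-08 + 9 days = 2021-02-17.
Next gap: 11 days. 2021-02-17 + 11 days = 2021-02-28.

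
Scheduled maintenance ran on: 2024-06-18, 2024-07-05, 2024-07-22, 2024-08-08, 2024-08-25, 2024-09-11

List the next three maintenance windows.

2024-09-28, 2024-10-15, 2024-11-01

Every event comes 17 days after the last (17, 17, 17, 17, 17).
2024-09-11 + 17 days = 2024-09-28.
2024-09-28 + 17 days = 2024-10-15.
2024-10-15 + 17 days = 2024-11-01.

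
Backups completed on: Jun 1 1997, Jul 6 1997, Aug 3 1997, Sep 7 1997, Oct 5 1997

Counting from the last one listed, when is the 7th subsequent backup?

May 3 1998

These are Sundays at 28- or 35-day spacing (35, 28, 35, 28).
The pattern: 1st Sunday of the month.
1st Sunday of November 1997: Nov 2 1997.
1st Sunday of December 1997: Dec 7 1997.
January 1998 — 1st Sunday is Jan 4 1998.
1st Sunday of February 1998: Feb 1 1998.
1st Sunday of March 1998: Mar 1 1998.
April 1998 — 1st Sunday is Apr 5 1998.
May 1998 — 1st Sunday is May 3 1998.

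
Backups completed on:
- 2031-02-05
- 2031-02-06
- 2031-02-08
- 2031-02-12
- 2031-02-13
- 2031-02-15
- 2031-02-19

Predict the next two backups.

2031-02-20, 2031-02-22

The gap pattern 1, 2, 4, 1, 2, 4 repeats every 3 events.
These are the Wednesdays, Thursdays and Saturdays of each week.
Next Thursday: 2031-02-20.
Next Saturday: 2031-02-22.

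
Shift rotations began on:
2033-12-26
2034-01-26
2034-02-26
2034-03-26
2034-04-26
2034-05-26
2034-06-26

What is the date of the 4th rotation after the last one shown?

2034-10-26

Gaps: 31, 31, 28, 31, 30, 31 days — not constant. Every event is on the 26th of the month.
Pattern: the 26th of each month.
Next: July 2034 → 2034-07-26.
August 2034: 2034-08-26.
Next: September 2034 → 2034-09-26.
October 2034: 2034-10-26.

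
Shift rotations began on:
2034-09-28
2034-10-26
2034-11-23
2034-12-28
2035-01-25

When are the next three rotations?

2035-02-22, 2035-03-22, 2035-04-26

All dates are Thursdays, 28, 28, 35, 28 days apart.
Specifically, the 4th Thursday of each month.
4th Thursday of February 2035: 2035-02-22.
March 2035 — 4th Thursday is 2035-03-22.
April 2035 — 4th Thursday is 2035-04-26.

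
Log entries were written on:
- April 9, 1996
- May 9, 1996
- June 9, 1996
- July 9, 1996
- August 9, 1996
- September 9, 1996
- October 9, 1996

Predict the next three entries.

The day-of-month is always 9 (30, 31, 30, 31, 31, 30 days between events).
So this recurs on the 9th of each month.
Next: November 1996 → November 9, 1996.
Next: December 1996 → December 9, 1996.
Next: January 1997 → January 9, 1997.

November 9, 1996; December 9, 1996; January 9, 1997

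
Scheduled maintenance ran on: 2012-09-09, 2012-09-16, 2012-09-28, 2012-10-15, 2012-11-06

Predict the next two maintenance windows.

Gaps: 7, 12, 17, 22 days — each gap is 5 larger than the previous one.
Next gap: 27 days. 2012-11-06 + 27 days = 2012-12-03.
Next gap: 32 days. 2012-12-03 + 32 days = 2013-01-04.

2012-12-03, 2013-01-04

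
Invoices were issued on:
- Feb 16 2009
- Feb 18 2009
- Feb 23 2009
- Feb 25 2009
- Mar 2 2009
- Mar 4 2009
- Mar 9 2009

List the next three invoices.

Every event lands on a Monday or Wednesday (gaps cycle 2, 5, 2, 5, 2, 5).
So the schedule is: every Monday and Wednesday.
The following Wednesday is Mar 11 2009.
The following Monday is Mar 16 2009.
The following Wednesday is Mar 18 2009.

Mar 11 2009, Mar 16 2009, Mar 18 2009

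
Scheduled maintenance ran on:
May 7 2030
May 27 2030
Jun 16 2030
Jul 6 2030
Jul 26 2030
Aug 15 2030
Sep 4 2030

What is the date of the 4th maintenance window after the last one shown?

Nov 23 2030

The spacing is 20, 20, 20, 20, 20, 20 days — always 20 days.
Sep 4 2030 + 20 days = Sep 24 2030.
Sep 24 2030 + 20 days = Oct 14 2030.
Oct 14 2030 + 20 days = Nov 3 2030.
Nov 3 2030 + 20 days = Nov 23 2030.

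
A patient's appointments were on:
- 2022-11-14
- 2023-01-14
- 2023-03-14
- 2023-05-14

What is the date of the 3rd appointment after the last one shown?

2023-11-14

Each date is the 14th; the gaps (61, 59, 61) track the month lengths.
The rule is the 14th of every 2 months.
July 2023: 2023-07-14.
September 2023: 2023-09-14.
Next: November 2023 → 2023-11-14.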